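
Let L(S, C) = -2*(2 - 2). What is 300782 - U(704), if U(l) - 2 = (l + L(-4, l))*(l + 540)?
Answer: -574996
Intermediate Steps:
L(S, C) = 0 (L(S, C) = -2*0 = 0)
U(l) = 2 + l*(540 + l) (U(l) = 2 + (l + 0)*(l + 540) = 2 + l*(540 + l))
300782 - U(704) = 300782 - (2 + 704**2 + 540*704) = 300782 - (2 + 495616 + 380160) = 300782 - 1*875778 = 300782 - 875778 = -574996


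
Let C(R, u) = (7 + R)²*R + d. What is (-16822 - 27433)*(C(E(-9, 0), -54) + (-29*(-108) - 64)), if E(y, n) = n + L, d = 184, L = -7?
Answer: -143917260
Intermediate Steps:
E(y, n) = -7 + n (E(y, n) = n - 7 = -7 + n)
C(R, u) = 184 + R*(7 + R)² (C(R, u) = (7 + R)²*R + 184 = R*(7 + R)² + 184 = 184 + R*(7 + R)²)
(-16822 - 27433)*(C(E(-9, 0), -54) + (-29*(-108) - 64)) = (-16822 - 27433)*((184 + (-7 + 0)*(7 + (-7 + 0))²) + (-29*(-108) - 64)) = -44255*((184 - 7*(7 - 7)²) + (3132 - 64)) = -44255*((184 - 7*0²) + 3068) = -44255*((184 - 7*0) + 3068) = -44255*((184 + 0) + 3068) = -44255*(184 + 3068) = -44255*3252 = -143917260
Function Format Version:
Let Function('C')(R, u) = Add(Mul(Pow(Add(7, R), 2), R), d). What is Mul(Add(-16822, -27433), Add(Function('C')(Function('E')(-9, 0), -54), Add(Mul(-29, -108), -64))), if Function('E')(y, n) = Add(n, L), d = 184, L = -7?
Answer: -143917260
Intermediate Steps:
Function('E')(y, n) = Add(-7, n) (Function('E')(y, n) = Add(n, -7) = Add(-7, n))
Function('C')(R, u) = Add(184, Mul(R, Pow(Add(7, R), 2))) (Function('C')(R, u) = Add(Mul(Pow(Add(7, R), 2), R), 184) = Add(Mul(R, Pow(Add(7, R), 2)), 184) = Add(184, Mul(R, Pow(Add(7, R), 2))))
Mul(Add(-16822, -27433), Add(Function('C')(Function('E')(-9, 0), -54), Add(Mul(-29, -108), -64))) = Mul(Add(-16822, -27433), Add(Add(184, Mul(Add(-7, 0), Pow(Add(7, Add(-7, 0)), 2))), Add(Mul(-29, -108), -64))) = Mul(-44255, Add(Add(184, Mul(-7, Pow(Add(7, -7), 2))), Add(3132, -64))) = Mul(-44255, Add(Add(184, Mul(-7, Pow(0, 2))), 3068)) = Mul(-44255, Add(Add(184, Mul(-7, 0)), 3068)) = Mul(-44255, Add(Add(184, 0), 3068)) = Mul(-44255, Add(184, 3068)) = Mul(-44255, 3252) = -143917260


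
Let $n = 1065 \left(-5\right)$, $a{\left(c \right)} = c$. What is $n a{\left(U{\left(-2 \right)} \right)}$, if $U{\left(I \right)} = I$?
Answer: $10650$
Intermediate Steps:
$n = -5325$
$n a{\left(U{\left(-2 \right)} \right)} = \left(-5325\right) \left(-2\right) = 10650$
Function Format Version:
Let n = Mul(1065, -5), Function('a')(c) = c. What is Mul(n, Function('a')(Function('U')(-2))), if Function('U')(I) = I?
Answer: 10650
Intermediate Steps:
n = -5325
Mul(n, Function('a')(Function('U')(-2))) = Mul(-5325, -2) = 10650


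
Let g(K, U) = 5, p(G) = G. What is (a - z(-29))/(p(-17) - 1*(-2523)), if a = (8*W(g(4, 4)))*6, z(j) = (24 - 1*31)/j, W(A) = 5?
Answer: 6953/72674 ≈ 0.095674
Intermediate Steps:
z(j) = -7/j (z(j) = (24 - 31)/j = -7/j)
a = 240 (a = (8*5)*6 = 40*6 = 240)
(a - z(-29))/(p(-17) - 1*(-2523)) = (240 - (-7)/(-29))/(-17 - 1*(-2523)) = (240 - (-7)*(-1)/29)/(-17 + 2523) = (240 - 1*7/29)/2506 = (240 - 7/29)*(1/2506) = (6953/29)*(1/2506) = 6953/72674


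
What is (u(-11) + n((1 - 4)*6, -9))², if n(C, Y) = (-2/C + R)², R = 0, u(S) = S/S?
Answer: 6724/6561 ≈ 1.0248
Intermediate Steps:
u(S) = 1
n(C, Y) = 4/C² (n(C, Y) = (-2/C + 0)² = (-2/C)² = 4/C²)
(u(-11) + n((1 - 4)*6, -9))² = (1 + 4/((1 - 4)*6)²)² = (1 + 4/(-3*6)²)² = (1 + 4/(-18)²)² = (1 + 4*(1/324))² = (1 + 1/81)² = (82/81)² = 6724/6561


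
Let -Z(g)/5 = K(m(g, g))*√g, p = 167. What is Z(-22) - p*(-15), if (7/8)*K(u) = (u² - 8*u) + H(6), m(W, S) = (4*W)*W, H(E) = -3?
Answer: 2505 - 149304200*I*√22/7 ≈ 2505.0 - 1.0004e+8*I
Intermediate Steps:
m(W, S) = 4*W²
K(u) = -24/7 - 64*u/7 + 8*u²/7 (K(u) = 8*((u² - 8*u) - 3)/7 = 8*(-3 + u² - 8*u)/7 = -24/7 - 64*u/7 + 8*u²/7)
Z(g) = -5*√g*(-24/7 - 256*g²/7 + 128*g⁴/7) (Z(g) = -5*(-24/7 - 256*g²/7 + 8*(4*g²)²/7)*√g = -5*(-24/7 - 256*g²/7 + 8*(16*g⁴)/7)*√g = -5*(-24/7 - 256*g²/7 + 128*g⁴/7)*√g = -5*√g*(-24/7 - 256*g²/7 + 128*g⁴/7))
Z(-22) - p*(-15) = 40*√(-22)*(3 - 16*(-22)⁴ + 32*(-22)²)/7 - 167*(-15) = 40*(I*√22)*(3 - 16*234256 + 32*484)/7 - 1*(-2505) = 40*(I*√22)*(3 - 3748096 + 15488)/7 + 2505 = (40/7)*(I*√22)*(-3732605) + 2505 = -149304200*I*√22/7 + 2505 = 2505 - 149304200*I*√22/7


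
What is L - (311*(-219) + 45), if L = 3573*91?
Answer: 393207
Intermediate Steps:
L = 325143
L - (311*(-219) + 45) = 325143 - (311*(-219) + 45) = 325143 - (-68109 + 45) = 325143 - 1*(-68064) = 325143 + 68064 = 393207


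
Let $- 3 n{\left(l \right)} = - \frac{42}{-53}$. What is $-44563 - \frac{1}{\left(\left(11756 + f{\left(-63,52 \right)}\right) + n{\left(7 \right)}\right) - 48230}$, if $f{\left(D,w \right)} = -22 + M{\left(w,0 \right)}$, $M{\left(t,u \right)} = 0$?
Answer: $- \frac{86198299973}{1934302} \approx -44563.0$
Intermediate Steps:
$n{\left(l \right)} = - \frac{14}{53}$ ($n{\left(l \right)} = - \frac{\left(-42\right) \frac{1}{-53}}{3} = - \frac{\left(-42\right) \left(- \frac{1}{53}\right)}{3} = \left(- \frac{1}{3}\right) \frac{42}{53} = - \frac{14}{53}$)
$f{\left(D,w \right)} = -22$ ($f{\left(D,w \right)} = -22 + 0 = -22$)
$-44563 - \frac{1}{\left(\left(11756 + f{\left(-63,52 \right)}\right) + n{\left(7 \right)}\right) - 48230} = -44563 - \frac{1}{\left(\left(11756 - 22\right) - \frac{14}{53}\right) - 48230} = -44563 - \frac{1}{\left(11734 - \frac{14}{53}\right) - 48230} = -44563 - \frac{1}{\frac{621888}{53} - 48230} = -44563 - \frac{1}{- \frac{1934302}{53}} = -44563 - - \frac{53}{1934302} = -44563 + \frac{53}{1934302} = - \frac{86198299973}{1934302}$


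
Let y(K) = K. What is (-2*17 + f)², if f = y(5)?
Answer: 841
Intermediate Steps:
f = 5
(-2*17 + f)² = (-2*17 + 5)² = (-34 + 5)² = (-29)² = 841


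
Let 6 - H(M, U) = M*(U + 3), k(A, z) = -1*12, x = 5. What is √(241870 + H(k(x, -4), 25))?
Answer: 2*√60553 ≈ 492.15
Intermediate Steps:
k(A, z) = -12
H(M, U) = 6 - M*(3 + U) (H(M, U) = 6 - M*(U + 3) = 6 - M*(3 + U))
√(241870 + H(k(x, -4), 25)) = √(241870 + (6 - 3*(-12) - 1*(-12)*25)) = √(241870 + (6 + 36 + 300)) = √(241870 + 342) = √242212 = 2*√60553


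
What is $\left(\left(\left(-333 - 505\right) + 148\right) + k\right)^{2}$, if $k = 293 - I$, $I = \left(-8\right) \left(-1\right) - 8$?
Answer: $157609$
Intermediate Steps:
$I = 0$ ($I = 8 - 8 = 0$)
$k = 293$ ($k = 293 - 0 = 293 + 0 = 293$)
$\left(\left(\left(-333 - 505\right) + 148\right) + k\right)^{2} = \left(\left(\left(-333 - 505\right) + 148\right) + 293\right)^{2} = \left(\left(-838 + 148\right) + 293\right)^{2} = \left(-690 + 293\right)^{2} = \left(-397\right)^{2} = 157609$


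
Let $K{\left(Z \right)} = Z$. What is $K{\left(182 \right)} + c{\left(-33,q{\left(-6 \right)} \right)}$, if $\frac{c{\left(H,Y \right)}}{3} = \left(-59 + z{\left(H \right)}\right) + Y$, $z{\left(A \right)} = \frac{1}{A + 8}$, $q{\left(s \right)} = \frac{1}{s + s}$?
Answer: $\frac{463}{100} \approx 4.63$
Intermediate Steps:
$q{\left(s \right)} = \frac{1}{2 s}$
$z{\left(A \right)} = \frac{1}{8 + A}$
$c{\left(H,Y \right)} = -177 + 3 Y + \frac{3}{8 + H}$ ($c{\left(H,Y \right)} = 3 \left(\left(-59 + \frac{1}{8 + H}\right) + Y\right) = 3 \left(-59 + Y + \frac{1}{8 + H}\right) = -177 + 3 Y + \frac{3}{8 + H}$)
$K{\left(182 \right)} + c{\left(-33,q{\left(-6 \right)} \right)} = 182 + \frac{3 \left(1 + \left(-59 + \frac{1}{2 \left(-6\right)}\right) \left(8 - 33\right)\right)}{8 - 33} = 182 + \frac{3 \left(1 + \left(-59 + \frac{1}{2} \left(- \frac{1}{6}\right)\right) \left(-25\right)\right)}{-25} = 182 + 3 \left(- \frac{1}{25}\right) \left(1 + \left(-59 - \frac{1}{12}\right) \left(-25\right)\right) = 182 + 3 \left(- \frac{1}{25}\right) \left(1 - - \frac{17725}{12}\right) = 182 + 3 \left(- \frac{1}{25}\right) \left(1 + \frac{17725}{12}\right) = 182 + 3 \left(- \frac{1}{25}\right) \frac{17737}{12} = 182 - \frac{17737}{100} = \frac{463}{100}$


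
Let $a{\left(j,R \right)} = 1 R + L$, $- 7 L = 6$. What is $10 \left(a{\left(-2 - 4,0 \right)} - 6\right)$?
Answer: $- \frac{480}{7} \approx -68.571$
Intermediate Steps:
$L = - \frac{6}{7}$ ($L = \left(- \frac{1}{7}\right) 6 = - \frac{6}{7} \approx -0.85714$)
$a{\left(j,R \right)} = - \frac{6}{7} + R$ ($a{\left(j,R \right)} = 1 R - \frac{6}{7} = R - \frac{6}{7} = - \frac{6}{7} + R$)
$10 \left(a{\left(-2 - 4,0 \right)} - 6\right) = 10 \left(\left(- \frac{6}{7} + 0\right) - 6\right) = 10 \left(- \frac{6}{7} - 6\right) = 10 \left(- \frac{48}{7}\right) = - \frac{480}{7}$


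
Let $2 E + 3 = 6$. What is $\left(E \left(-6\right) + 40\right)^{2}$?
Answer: $961$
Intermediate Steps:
$E = \frac{3}{2}$ ($E = - \frac{3}{2} + \frac{1}{2} \cdot 6 = - \frac{3}{2} + 3 = \frac{3}{2} \approx 1.5$)
$\left(E \left(-6\right) + 40\right)^{2} = \left(\frac{3}{2} \left(-6\right) + 40\right)^{2} = \left(-9 + 40\right)^{2} = 31^{2} = 961$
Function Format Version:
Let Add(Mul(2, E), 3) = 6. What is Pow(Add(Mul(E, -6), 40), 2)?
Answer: 961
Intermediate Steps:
E = Rational(3, 2) (E = Add(Rational(-3, 2), Mul(Rational(1, 2), 6)) = Add(Rational(-3, 2), 3) = Rational(3, 2) ≈ 1.5000)
Pow(Add(Mul(E, -6), 40), 2) = Pow(Add(Mul(Rational(3, 2), -6), 40), 2) = Pow(Add(-9, 40), 2) = Pow(31, 2) = 961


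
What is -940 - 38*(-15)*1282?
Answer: 729800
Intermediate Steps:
-940 - 38*(-15)*1282 = -940 + 570*1282 = -940 + 730740 = 729800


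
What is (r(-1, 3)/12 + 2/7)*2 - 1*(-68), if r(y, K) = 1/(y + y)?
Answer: 5753/84 ≈ 68.488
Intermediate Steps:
r(y, K) = 1/(2*y)
(r(-1, 3)/12 + 2/7)*2 - 1*(-68) = (((½)/(-1))/12 + 2/7)*2 - 1*(-68) = (((½)*(-1))*(1/12) + 2*(⅐))*2 + 68 = (-½*1/12 + 2/7)*2 + 68 = (-1/24 + 2/7)*2 + 68 = (41/168)*2 + 68 = 41/84 + 68 = 5753/84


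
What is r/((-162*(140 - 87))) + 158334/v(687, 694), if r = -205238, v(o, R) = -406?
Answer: -319032274/871479 ≈ -366.08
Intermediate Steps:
r/((-162*(140 - 87))) + 158334/v(687, 694) = -205238*(-1/(162*(140 - 87))) + 158334/(-406) = -205238/((-162*53)) + 158334*(-1/406) = -205238/(-8586) - 79167/203 = -205238*(-1/8586) - 79167/203 = 102619/4293 - 79167/203 = -319032274/871479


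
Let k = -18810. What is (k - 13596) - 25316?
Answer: -57722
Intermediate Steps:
(k - 13596) - 25316 = (-18810 - 13596) - 25316 = -32406 - 25316 = -57722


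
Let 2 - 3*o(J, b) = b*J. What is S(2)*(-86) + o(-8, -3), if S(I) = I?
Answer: -538/3 ≈ -179.33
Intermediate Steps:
o(J, b) = ⅔ - J*b/3 (o(J, b) = ⅔ - b*J/3 = ⅔ - J*b/3)
S(2)*(-86) + o(-8, -3) = 2*(-86) + (⅔ - ⅓*(-8)*(-3)) = -172 + (⅔ - 8) = -172 - 22/3 = -538/3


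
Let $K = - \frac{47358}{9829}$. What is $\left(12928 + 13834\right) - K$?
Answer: $\frac{263091056}{9829} \approx 26767.0$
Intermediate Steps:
$K = - \frac{47358}{9829}$ ($K = \left(-47358\right) \frac{1}{9829} = - \frac{47358}{9829} \approx -4.8182$)
$\left(12928 + 13834\right) - K = \left(12928 + 13834\right) - - \frac{47358}{9829} = 26762 + \frac{47358}{9829} = \frac{263091056}{9829}$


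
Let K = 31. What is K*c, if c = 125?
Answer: 3875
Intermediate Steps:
K*c = 31*125 = 3875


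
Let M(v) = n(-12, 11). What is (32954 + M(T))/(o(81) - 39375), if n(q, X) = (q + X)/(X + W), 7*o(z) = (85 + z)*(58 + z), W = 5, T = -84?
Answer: -3690841/4040816 ≈ -0.91339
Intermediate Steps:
o(z) = (58 + z)*(85 + z)/7 (o(z) = ((85 + z)*(58 + z))/7 = ((58 + z)*(85 + z))/7 = (58 + z)*(85 + z)/7)
n(q, X) = (X + q)/(5 + X) (n(q, X) = (q + X)/(X + 5) = (X + q)/(5 + X))
M(v) = -1/16 (M(v) = (11 - 12)/(5 + 11) = -1/16)
(32954 + M(T))/(o(81) - 39375) = (32954 - 1/16)/((4930/7 + (⅐)*81² + (143/7)*81) - 39375) = 527263/(16*((4930/7 + (⅐)*6561 + 11583/7) - 39375)) = 527263/(16*((4930/7 + 6561/7 + 11583/7) - 39375)) = 527263/(16*(23074/7 - 39375)) = 527263/(16*(-252551/7)) = (527263/16)*(-7/252551) = -3690841/4040816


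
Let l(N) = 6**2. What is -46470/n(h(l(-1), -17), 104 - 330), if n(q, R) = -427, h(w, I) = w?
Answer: 46470/427 ≈ 108.83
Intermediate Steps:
l(N) = 36
-46470/n(h(l(-1), -17), 104 - 330) = -46470/(-427) = -46470*(-1/427) = 46470/427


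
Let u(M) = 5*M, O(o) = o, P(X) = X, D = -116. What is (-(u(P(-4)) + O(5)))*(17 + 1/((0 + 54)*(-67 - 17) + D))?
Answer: 1186245/4652 ≈ 255.00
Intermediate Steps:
(-(u(P(-4)) + O(5)))*(17 + 1/((0 + 54)*(-67 - 17) + D)) = (-(5*(-4) + 5))*(17 + 1/((0 + 54)*(-67 - 17) - 116)) = (-(-20 + 5))*(17 + 1/(54*(-84) - 116)) = (-1*(-15))*(17 + 1/(-4536 - 116)) = 15*(17 + 1/(-4652)) = 15*(17 - 1/4652) = 15*(79083/4652) = 1186245/4652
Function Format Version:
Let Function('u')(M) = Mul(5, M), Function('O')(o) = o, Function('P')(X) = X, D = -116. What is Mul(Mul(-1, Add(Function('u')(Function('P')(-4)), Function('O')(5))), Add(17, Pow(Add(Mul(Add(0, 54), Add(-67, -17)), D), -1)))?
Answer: Rational(1186245, 4652) ≈ 255.00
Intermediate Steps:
Mul(Mul(-1, Add(Function('u')(Function('P')(-4)), Function('O')(5))), Add(17, Pow(Add(Mul(Add(0, 54), Add(-67, -17)), D), -1))) = Mul(Mul(-1, Add(Mul(5, -4), 5)), Add(17, Pow(Add(Mul(Add(0, 54), Add(-67, -17)), -116), -1))) = Mul(Mul(-1, Add(-20, 5)), Add(17, Pow(Add(Mul(54, -84), -116), -1))) = Mul(Mul(-1, -15), Add(17, Pow(Add(-4536, -116), -1))) = Mul(15, Add(17, Pow(-4652, -1))) = Mul(15, Add(17, Rational(-1, 4652))) = Mul(15, Rational(79083, 4652)) = Rational(1186245, 4652)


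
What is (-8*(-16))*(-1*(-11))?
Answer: 1408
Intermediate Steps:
(-8*(-16))*(-1*(-11)) = 128*11 = 1408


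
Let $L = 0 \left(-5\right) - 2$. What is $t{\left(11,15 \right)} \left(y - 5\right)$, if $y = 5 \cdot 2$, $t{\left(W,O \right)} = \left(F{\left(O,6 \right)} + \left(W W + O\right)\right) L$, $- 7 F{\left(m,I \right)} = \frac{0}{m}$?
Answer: $-1360$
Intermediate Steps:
$L = -2$ ($L = 0 - 2 = -2$)
$F{\left(m,I \right)} = 0$ ($F{\left(m,I \right)} = - \frac{0 \frac{1}{m}}{7} = \left(- \frac{1}{7}\right) 0 = 0$)
$t{\left(W,O \right)} = - 2 O - 2 W^{2}$ ($t{\left(W,O \right)} = \left(0 + \left(W W + O\right)\right) \left(-2\right) = \left(0 + \left(W^{2} + O\right)\right) \left(-2\right) = \left(0 + \left(O + W^{2}\right)\right) \left(-2\right) = \left(O + W^{2}\right) \left(-2\right) = - 2 O - 2 W^{2}$)
$y = 10$
$t{\left(11,15 \right)} \left(y - 5\right) = \left(\left(-2\right) 15 - 2 \cdot 11^{2}\right) \left(10 - 5\right) = \left(-30 - 242\right) \left(10 - 5\right) = \left(-30 - 242\right) 5 = \left(-272\right) 5 = -1360$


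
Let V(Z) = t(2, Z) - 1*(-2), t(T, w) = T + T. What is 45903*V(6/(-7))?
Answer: 275418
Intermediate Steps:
t(T, w) = 2*T
V(Z) = 6 (V(Z) = 2*2 - 1*(-2) = 4 + 2 = 6)
45903*V(6/(-7)) = 45903*6 = 275418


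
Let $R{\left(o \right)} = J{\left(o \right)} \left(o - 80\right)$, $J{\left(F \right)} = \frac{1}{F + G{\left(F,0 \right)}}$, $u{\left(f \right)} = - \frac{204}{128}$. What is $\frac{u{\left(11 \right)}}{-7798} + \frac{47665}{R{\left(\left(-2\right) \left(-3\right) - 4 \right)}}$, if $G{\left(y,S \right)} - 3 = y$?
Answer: $- \frac{41629465051}{9731904} \approx -4277.6$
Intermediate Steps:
$G{\left(y,S \right)} = 3 + y$
$u{\left(f \right)} = - \frac{51}{32}$ ($u{\left(f \right)} = \left(-204\right) \frac{1}{128} = - \frac{51}{32}$)
$J{\left(F \right)} = \frac{1}{3 + 2 F}$ ($J{\left(F \right)} = \frac{1}{F + \left(3 + F\right)} = \frac{1}{3 + 2 F}$)
$R{\left(o \right)} = \frac{-80 + o}{3 + 2 o}$ ($R{\left(o \right)} = \frac{o - 80}{3 + 2 o} = \frac{-80 + o}{3 + 2 o}$)
$\frac{u{\left(11 \right)}}{-7798} + \frac{47665}{R{\left(\left(-2\right) \left(-3\right) - 4 \right)}} = - \frac{51}{32 \left(-7798\right)} + \frac{47665}{\frac{1}{3 + 2 \left(\left(-2\right) \left(-3\right) - 4\right)} \left(-80 - -2\right)} = \left(- \frac{51}{32}\right) \left(- \frac{1}{7798}\right) + \frac{47665}{\frac{1}{3 + 2 \left(6 - 4\right)} \left(-80 + \left(6 - 4\right)\right)} = \frac{51}{249536} + \frac{47665}{\frac{1}{3 + 2 \cdot 2} \left(-80 + 2\right)} = \frac{51}{249536} + \frac{47665}{\frac{1}{3 + 4} \left(-78\right)} = \frac{51}{249536} + \frac{47665}{\frac{1}{7} \left(-78\right)} = \frac{51}{249536} + \frac{47665}{- \frac{78}{7}} = \frac{51}{249536} + 47665 \left(- \frac{7}{78}\right) = \frac{51}{249536} - \frac{333655}{78} = - \frac{41629465051}{9731904}$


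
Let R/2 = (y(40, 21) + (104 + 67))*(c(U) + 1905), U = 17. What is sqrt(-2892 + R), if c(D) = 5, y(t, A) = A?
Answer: 6*sqrt(20293) ≈ 854.72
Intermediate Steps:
R = 733440 (R = 2*((21 + (104 + 67))*(5 + 1905)) = 2*((21 + 171)*1910) = 2*(192*1910) = 2*366720 = 733440)
sqrt(-2892 + R) = sqrt(-2892 + 733440) = sqrt(730548) = 6*sqrt(20293)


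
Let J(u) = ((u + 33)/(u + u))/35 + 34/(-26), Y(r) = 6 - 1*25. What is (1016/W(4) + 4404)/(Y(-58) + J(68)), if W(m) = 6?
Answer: -848993600/3765981 ≈ -225.44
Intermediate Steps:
Y(r) = -19 (Y(r) = 6 - 25 = -19)
J(u) = -17/13 + (33 + u)/(70*u) (J(u) = ((33 + u)/((2*u)))*(1/35) + 34*(-1/26) = ((33 + u)*(1/(2*u)))*(1/35) - 17/13 = ((33 + u)/(2*u))*(1/35) - 17/13 = (33 + u)/(70*u) - 17/13 = -17/13 + (33 + u)/(70*u))
(1016/W(4) + 4404)/(Y(-58) + J(68)) = (1016/6 + 4404)/(-19 + (11/910)*(39 - 107*68)/68) = (1016*(⅙) + 4404)/(-19 + (11/910)*(1/68)*(39 - 7276)) = (508/3 + 4404)/(-19 + (11/910)*(1/68)*(-7237)) = 13720/(3*(-19 - 79607/61880)) = 13720/(3*(-1255327/61880)) = (13720/3)*(-61880/1255327) = -848993600/3765981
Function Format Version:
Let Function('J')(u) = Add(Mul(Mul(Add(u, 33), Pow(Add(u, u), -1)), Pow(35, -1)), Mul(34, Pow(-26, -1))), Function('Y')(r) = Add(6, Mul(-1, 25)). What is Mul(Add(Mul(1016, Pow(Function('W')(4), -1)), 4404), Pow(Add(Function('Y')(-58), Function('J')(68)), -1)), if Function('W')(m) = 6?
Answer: Rational(-848993600, 3765981) ≈ -225.44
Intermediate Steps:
Function('Y')(r) = -19 (Function('Y')(r) = Add(6, -25) = -19)
Function('J')(u) = Add(Rational(-17, 13), Mul(Rational(1, 70), Pow(u, -1), Add(33, u))) (Function('J')(u) = Add(Mul(Mul(Add(33, u), Pow(Mul(2, u), -1)), Rational(1, 35)), Mul(34, Rational(-1, 26))) = Add(Mul(Mul(Add(33, u), Mul(Rational(1, 2), Pow(u, -1))), Rational(1, 35)), Rational(-17, 13)) = Add(Mul(Mul(Rational(1, 2), Pow(u, -1), Add(33, u)), Rational(1, 35)), Rational(-17, 13)) = Add(Mul(Rational(1, 70), Pow(u, -1), Add(33, u)), Rational(-17, 13)) = Add(Rational(-17, 13), Mul(Rational(1, 70), Pow(u, -1), Add(33, u))))
Mul(Add(Mul(1016, Pow(Function('W')(4), -1)), 4404), Pow(Add(Function('Y')(-58), Function('J')(68)), -1)) = Mul(Add(Mul(1016, Pow(6, -1)), 4404), Pow(Add(-19, Mul(Rational(11, 910), Pow(68, -1), Add(39, Mul(-107, 68)))), -1)) = Mul(Add(Mul(1016, Rational(1, 6)), 4404), Pow(Add(-19, Mul(Rational(11, 910), Rational(1, 68), Add(39, -7276))), -1)) = Mul(Add(Rational(508, 3), 4404), Pow(Add(-19, Mul(Rational(11, 910), Rational(1, 68), -7237)), -1)) = Mul(Rational(13720, 3), Pow(Add(-19, Rational(-79607, 61880)), -1)) = Mul(Rational(13720, 3), Pow(Rational(-1255327, 61880), -1)) = Mul(Rational(13720, 3), Rational(-61880, 1255327)) = Rational(-848993600, 3765981)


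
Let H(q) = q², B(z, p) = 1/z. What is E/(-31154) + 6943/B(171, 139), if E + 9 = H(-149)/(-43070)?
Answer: 1593059376373171/1341802780 ≈ 1.1873e+6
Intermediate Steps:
E = -409831/43070 (E = -9 + (-149)²/(-43070) = -9 + 22201*(-1/43070) = -9 - 22201/43070 = -409831/43070 ≈ -9.5155)
E/(-31154) + 6943/B(171, 139) = -409831/43070/(-31154) + 6943/(1/171) = -409831/43070*(-1/31154) + 6943/(1/171) = 409831/1341802780 + 6943*171 = 409831/1341802780 + 1187253 = 1593059376373171/1341802780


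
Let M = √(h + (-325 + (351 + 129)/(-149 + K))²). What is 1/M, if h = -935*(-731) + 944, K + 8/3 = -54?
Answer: 617*√301344452806/301344452806 ≈ 0.0011240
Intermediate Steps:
K = -170/3 (K = -8/3 - 54 = -170/3 ≈ -56.667)
h = 684429 (h = 683485 + 944 = 684429)
M = √301344452806/617 (M = √(684429 + (-325 + (351 + 129)/(-149 - 170/3))²) = √(684429 + (-325 + 480/(-617/3))²) = √(684429 + (-325 + 480*(-3/617))²) = √(684429 + (-325 - 1440/617)²) = √(684429 + (-201965/617)²) = √(684429 + 40789861225/380689) = √(301344452806/380689) = √301344452806/617 ≈ 889.71)
1/M = 1/(√301344452806/617) = 617*√301344452806/301344452806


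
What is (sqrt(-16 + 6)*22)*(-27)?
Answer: -594*I*sqrt(10) ≈ -1878.4*I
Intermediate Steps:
(sqrt(-16 + 6)*22)*(-27) = (sqrt(-10)*22)*(-27) = ((I*sqrt(10))*22)*(-27) = (22*I*sqrt(10))*(-27) = -594*I*sqrt(10)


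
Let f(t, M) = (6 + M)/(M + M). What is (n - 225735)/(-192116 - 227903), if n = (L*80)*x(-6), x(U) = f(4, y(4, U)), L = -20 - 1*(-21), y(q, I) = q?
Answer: 225635/420019 ≈ 0.53720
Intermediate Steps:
f(t, M) = (6 + M)/(2*M) (f(t, M) = (6 + M)/((2*M)) = (6 + M)*(1/(2*M)) = (6 + M)/(2*M))
L = 1 (L = -20 + 21 = 1)
x(U) = 5/4 (x(U) = (½)*(6 + 4)/4 = (½)*(¼)*10 = 5/4)
n = 100 (n = (1*80)*(5/4) = 80*(5/4) = 100)
(n - 225735)/(-192116 - 227903) = (100 - 225735)/(-192116 - 227903) = -225635/(-420019) = -225635*(-1/420019) = 225635/420019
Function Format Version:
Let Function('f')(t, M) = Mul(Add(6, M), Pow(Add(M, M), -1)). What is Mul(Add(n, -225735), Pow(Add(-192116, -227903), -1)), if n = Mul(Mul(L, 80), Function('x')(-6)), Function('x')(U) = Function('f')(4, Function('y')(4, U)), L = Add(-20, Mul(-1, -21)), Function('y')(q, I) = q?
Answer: Rational(225635, 420019) ≈ 0.53720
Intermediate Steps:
Function('f')(t, M) = Mul(Rational(1, 2), Pow(M, -1), Add(6, M)) (Function('f')(t, M) = Mul(Add(6, M), Pow(Mul(2, M), -1)) = Mul(Add(6, M), Mul(Rational(1, 2), Pow(M, -1))) = Mul(Rational(1, 2), Pow(M, -1), Add(6, M)))
L = 1 (L = Add(-20, 21) = 1)
Function('x')(U) = Rational(5, 4) (Function('x')(U) = Mul(Rational(1, 2), Pow(4, -1), Add(6, 4)) = Mul(Rational(1, 2), Rational(1, 4), 10) = Rational(5, 4))
n = 100 (n = Mul(Mul(1, 80), Rational(5, 4)) = Mul(80, Rational(5, 4)) = 100)
Mul(Add(n, -225735), Pow(Add(-192116, -227903), -1)) = Mul(Add(100, -225735), Pow(Add(-192116, -227903), -1)) = Mul(-225635, Pow(-420019, -1)) = Mul(-225635, Rational(-1, 420019)) = Rational(225635, 420019)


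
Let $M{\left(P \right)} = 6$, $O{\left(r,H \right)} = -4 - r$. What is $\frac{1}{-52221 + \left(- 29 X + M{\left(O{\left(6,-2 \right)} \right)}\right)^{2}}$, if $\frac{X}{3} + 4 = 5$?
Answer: $- \frac{1}{45660} \approx -2.1901 \cdot 10^{-5}$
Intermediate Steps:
$X = 3$ ($X = -12 + 3 \cdot 5 = -12 + 15 = 3$)
$\frac{1}{-52221 + \left(- 29 X + M{\left(O{\left(6,-2 \right)} \right)}\right)^{2}} = \frac{1}{-52221 + \left(\left(-29\right) 3 + 6\right)^{2}} = \frac{1}{-52221 + \left(-87 + 6\right)^{2}} = \frac{1}{-52221 + \left(-81\right)^{2}} = \frac{1}{-52221 + 6561} = \frac{1}{-45660} = - \frac{1}{45660}$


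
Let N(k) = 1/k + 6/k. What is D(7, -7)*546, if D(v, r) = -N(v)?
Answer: -546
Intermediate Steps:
N(k) = 7/k (N(k) = 1/k + 6/k = 7/k)
D(v, r) = -7/v
D(7, -7)*546 = -7/7*546 = -7*1/7*546 = -1*546 = -546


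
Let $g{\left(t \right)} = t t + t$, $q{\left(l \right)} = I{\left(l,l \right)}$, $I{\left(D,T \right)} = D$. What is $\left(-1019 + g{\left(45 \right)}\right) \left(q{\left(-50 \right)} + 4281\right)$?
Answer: $4446781$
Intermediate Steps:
$q{\left(l \right)} = l$
$g{\left(t \right)} = t + t^{2}$ ($g{\left(t \right)} = t^{2} + t = t + t^{2}$)
$\left(-1019 + g{\left(45 \right)}\right) \left(q{\left(-50 \right)} + 4281\right) = \left(-1019 + 45 \left(1 + 45\right)\right) \left(-50 + 4281\right) = \left(-1019 + 45 \cdot 46\right) 4231 = \left(-1019 + 2070\right) 4231 = 1051 \cdot 4231 = 4446781$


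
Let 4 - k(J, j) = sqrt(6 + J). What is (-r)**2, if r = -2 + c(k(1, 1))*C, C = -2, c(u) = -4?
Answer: 36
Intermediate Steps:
k(J, j) = 4 - sqrt(6 + J)
r = 6 (r = -2 - 4*(-2) = -2 + 8 = 6)
(-r)**2 = (-1*6)**2 = (-6)**2 = 36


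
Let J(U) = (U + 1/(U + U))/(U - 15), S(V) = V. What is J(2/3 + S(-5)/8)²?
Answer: 83521/128881 ≈ 0.64805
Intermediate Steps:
J(U) = (U + 1/(2*U))/(-15 + U)
J(2/3 + S(-5)/8)² = ((½ + (2/3 - 5/8)²)/((2/3 - 5/8)*(-15 + (2/3 - 5/8))))² = ((½ + (2*(⅓) - 5*⅛)²)/((2*(⅓) - 5*⅛)*(-15 + (2*(⅓) - 5*⅛))))² = ((½ + (⅔ - 5/8)²)/((⅔ - 5/8)*(-15 + (⅔ - 5/8))))² = ((½ + (1/24)²)/((1/24)*(-15 + 1/24)))² = (24*(½ + 1/576)/(-359/24))² = (24*(-24/359)*(289/576))² = (-289/359)² = 83521/128881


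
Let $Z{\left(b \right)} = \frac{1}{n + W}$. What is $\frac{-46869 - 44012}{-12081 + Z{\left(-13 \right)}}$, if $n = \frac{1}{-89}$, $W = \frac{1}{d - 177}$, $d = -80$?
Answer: $\frac{31444826}{4202899} \approx 7.4817$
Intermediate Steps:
$W = - \frac{1}{257}$ ($W = \frac{1}{-80 - 177} = \frac{1}{-257} = - \frac{1}{257} \approx -0.0038911$)
$n = - \frac{1}{89} \approx -0.011236$
$Z{\left(b \right)} = - \frac{22873}{346}$ ($Z{\left(b \right)} = \frac{1}{- \frac{1}{89} - \frac{1}{257}} = \frac{1}{- \frac{346}{22873}} = - \frac{22873}{346}$)
$\frac{-46869 - 44012}{-12081 + Z{\left(-13 \right)}} = \frac{-46869 - 44012}{-12081 - \frac{22873}{346}} = - \frac{90881}{- \frac{4202899}{346}} = \left(-90881\right) \left(- \frac{346}{4202899}\right) = \frac{31444826}{4202899}$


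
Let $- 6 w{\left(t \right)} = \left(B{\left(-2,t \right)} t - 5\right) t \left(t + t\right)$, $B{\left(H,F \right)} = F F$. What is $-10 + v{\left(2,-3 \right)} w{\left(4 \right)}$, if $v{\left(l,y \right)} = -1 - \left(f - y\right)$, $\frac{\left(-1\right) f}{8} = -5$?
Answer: $\frac{41506}{3} \approx 13835.0$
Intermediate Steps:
$f = 40$ ($f = \left(-8\right) \left(-5\right) = 40$)
$B{\left(H,F \right)} = F^{2}$
$w{\left(t \right)} = - \frac{t^{2} \left(-5 + t^{3}\right)}{3}$ ($w{\left(t \right)} = - \frac{\left(t^{2} t - 5\right) t \left(t + t\right)}{6} = - \frac{\left(t^{3} - 5\right) t 2 t}{6} = - \frac{\left(-5 + t^{3}\right) 2 t^{2}}{6} = - \frac{2 t^{2} \left(-5 + t^{3}\right)}{6} = - \frac{t^{2} \left(-5 + t^{3}\right)}{3}$)
$v{\left(l,y \right)} = -41 + y$ ($v{\left(l,y \right)} = -1 - \left(40 - y\right) = -1 + \left(-40 + y\right) = -41 + y$)
$-10 + v{\left(2,-3 \right)} w{\left(4 \right)} = -10 + \left(-41 - 3\right) \frac{4^{2} \left(5 - 4^{3}\right)}{3} = -10 - 44 \cdot \frac{1}{3} \cdot 16 \left(5 - 64\right) = -10 - 44 \cdot \frac{1}{3} \cdot 16 \left(-59\right) = -10 - - \frac{41536}{3} = -10 + \frac{41536}{3} = \frac{41506}{3}$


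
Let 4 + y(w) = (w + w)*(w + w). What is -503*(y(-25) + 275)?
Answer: -1393813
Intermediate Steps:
y(w) = -4 + 4*w**2 (y(w) = -4 + (w + w)*(w + w) = -4 + (2*w)*(2*w) = -4 + 4*w**2)
-503*(y(-25) + 275) = -503*((-4 + 4*(-25)**2) + 275) = -503*((-4 + 4*625) + 275) = -503*((-4 + 2500) + 275) = -503*(2496 + 275) = -503*2771 = -1393813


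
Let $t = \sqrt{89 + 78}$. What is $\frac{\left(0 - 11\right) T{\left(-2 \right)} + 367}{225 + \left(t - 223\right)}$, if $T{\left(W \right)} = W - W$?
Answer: $- \frac{734}{163} + \frac{367 \sqrt{167}}{163} \approx 24.593$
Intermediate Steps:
$t = \sqrt{167} \approx 12.923$
$T{\left(W \right)} = 0$
$\frac{\left(0 - 11\right) T{\left(-2 \right)} + 367}{225 + \left(t - 223\right)} = \frac{\left(0 - 11\right) 0 + 367}{225 - \left(223 - \sqrt{167}\right)} = \frac{\left(-11\right) 0 + 367}{225 - \left(223 - \sqrt{167}\right)} = \frac{0 + 367}{2 + \sqrt{167}} = \frac{367}{2 + \sqrt{167}}$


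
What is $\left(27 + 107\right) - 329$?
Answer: $-195$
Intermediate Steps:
$\left(27 + 107\right) - 329 = 134 - 329 = -195$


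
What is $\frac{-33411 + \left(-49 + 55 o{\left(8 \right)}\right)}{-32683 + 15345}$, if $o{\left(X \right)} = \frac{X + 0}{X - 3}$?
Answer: $\frac{16686}{8669} \approx 1.9248$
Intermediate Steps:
$o{\left(X \right)} = \frac{X}{-3 + X}$
$\frac{-33411 + \left(-49 + 55 o{\left(8 \right)}\right)}{-32683 + 15345} = \frac{-33411 - \left(49 - 55 \frac{8}{-3 + 8}\right)}{-32683 + 15345} = \frac{-33411 - \left(49 - 55 \cdot \frac{8}{5}\right)}{-17338} = \left(-33411 - \left(49 - 55 \cdot 8 \cdot \frac{1}{5}\right)\right) \left(- \frac{1}{17338}\right) = \left(-33411 + \left(-49 + 55 \cdot \frac{8}{5}\right)\right) \left(- \frac{1}{17338}\right) = \left(-33411 + \left(-49 + 88\right)\right) \left(- \frac{1}{17338}\right) = \left(-33411 + 39\right) \left(- \frac{1}{17338}\right) = \left(-33372\right) \left(- \frac{1}{17338}\right) = \frac{16686}{8669}$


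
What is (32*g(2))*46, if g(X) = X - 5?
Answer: -4416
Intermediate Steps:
g(X) = -5 + X
(32*g(2))*46 = (32*(-5 + 2))*46 = (32*(-3))*46 = -96*46 = -4416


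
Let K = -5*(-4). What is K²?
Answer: 400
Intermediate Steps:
K = 20
K² = 20² = 400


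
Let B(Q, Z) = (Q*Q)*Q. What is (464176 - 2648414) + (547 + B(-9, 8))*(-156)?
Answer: -2155846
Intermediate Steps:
B(Q, Z) = Q**3 (B(Q, Z) = Q**2*Q = Q**3)
(464176 - 2648414) + (547 + B(-9, 8))*(-156) = (464176 - 2648414) + (547 + (-9)**3)*(-156) = -2184238 + (547 - 729)*(-156) = -2184238 - 182*(-156) = -2184238 + 28392 = -2155846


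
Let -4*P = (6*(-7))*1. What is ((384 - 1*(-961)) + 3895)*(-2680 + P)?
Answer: -13988180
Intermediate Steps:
P = 21/2 (P = -6*(-7)/4 = -(-21)/2 = -1/4*(-42) = 21/2 ≈ 10.500)
((384 - 1*(-961)) + 3895)*(-2680 + P) = ((384 - 1*(-961)) + 3895)*(-2680 + 21/2) = ((384 + 961) + 3895)*(-5339/2) = (1345 + 3895)*(-5339/2) = 5240*(-5339/2) = -13988180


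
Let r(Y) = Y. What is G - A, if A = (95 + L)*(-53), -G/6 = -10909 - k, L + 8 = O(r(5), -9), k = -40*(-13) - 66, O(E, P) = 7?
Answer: 73160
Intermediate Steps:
k = 454 (k = 520 - 66 = 454)
L = -1 (L = -8 + 7 = -1)
G = 68178 (G = -6*(-10909 - 1*454) = -6*(-10909 - 454) = -6*(-11363) = 68178)
A = -4982 (A = (95 - 1)*(-53) = 94*(-53) = -4982)
G - A = 68178 - 1*(-4982) = 68178 + 4982 = 73160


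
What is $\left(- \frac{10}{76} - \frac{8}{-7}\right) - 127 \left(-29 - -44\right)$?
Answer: $- \frac{506461}{266} \approx -1904.0$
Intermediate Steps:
$\left(- \frac{10}{76} - \frac{8}{-7}\right) - 127 \left(-29 - -44\right) = \left(\left(-10\right) \frac{1}{76} - - \frac{8}{7}\right) - 127 \left(-29 + 44\right) = \left(- \frac{5}{38} + \frac{8}{7}\right) - 1905 = \frac{269}{266} - 1905 = - \frac{506461}{266}$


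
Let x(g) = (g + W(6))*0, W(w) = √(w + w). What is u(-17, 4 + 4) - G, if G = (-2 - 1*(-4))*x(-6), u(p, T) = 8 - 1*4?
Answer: 4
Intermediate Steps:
u(p, T) = 4 (u(p, T) = 8 - 4 = 4)
W(w) = √2*√w (W(w) = √(2*w) = √2*√w)
x(g) = 0 (x(g) = (g + √2*√6)*0 = (g + 2*√3)*0 = 0)
G = 0 (G = (-2 - 1*(-4))*0 = (-2 + 4)*0 = 2*0 = 0)
u(-17, 4 + 4) - G = 4 - 1*0 = 4 + 0 = 4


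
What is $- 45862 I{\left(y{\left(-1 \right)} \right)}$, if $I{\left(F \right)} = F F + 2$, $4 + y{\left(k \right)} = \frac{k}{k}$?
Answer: $-504482$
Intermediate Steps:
$y{\left(k \right)} = -3$ ($y{\left(k \right)} = -4 + \frac{k}{k} = -4 + 1 = -3$)
$I{\left(F \right)} = 2 + F^{2}$ ($I{\left(F \right)} = F^{2} + 2 = 2 + F^{2}$)
$- 45862 I{\left(y{\left(-1 \right)} \right)} = - 45862 \left(2 + \left(-3\right)^{2}\right) = - 45862 \left(2 + 9\right) = \left(-45862\right) 11 = -504482$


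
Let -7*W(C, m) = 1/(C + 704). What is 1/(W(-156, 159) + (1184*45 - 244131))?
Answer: -3836/732104437 ≈ -5.2397e-6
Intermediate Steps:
W(C, m) = -1/(7*(704 + C)) (W(C, m) = -1/(7*(C + 704)) = -1/(7*(704 + C)))
1/(W(-156, 159) + (1184*45 - 244131)) = 1/(-1/(4928 + 7*(-156)) + (1184*45 - 244131)) = 1/(-1/(4928 - 1092) + (53280 - 244131)) = 1/(-1/3836 - 190851) = 1/(-732104437/3836) = -3836/732104437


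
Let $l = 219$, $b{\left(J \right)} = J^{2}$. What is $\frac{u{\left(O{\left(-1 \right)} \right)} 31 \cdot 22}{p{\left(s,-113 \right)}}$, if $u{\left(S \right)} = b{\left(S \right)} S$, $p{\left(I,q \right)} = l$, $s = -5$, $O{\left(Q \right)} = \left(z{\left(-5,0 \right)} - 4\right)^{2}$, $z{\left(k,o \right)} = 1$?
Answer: $\frac{165726}{73} \approx 2270.2$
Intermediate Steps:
$O{\left(Q \right)} = 9$ ($O{\left(Q \right)} = \left(1 - 4\right)^{2} = \left(-3\right)^{2} = 9$)
$p{\left(I,q \right)} = 219$
$u{\left(S \right)} = S^{3}$ ($u{\left(S \right)} = S^{2} S = S^{3}$)
$\frac{u{\left(O{\left(-1 \right)} \right)} 31 \cdot 22}{p{\left(s,-113 \right)}} = \frac{9^{3} \cdot 31 \cdot 22}{219} = 729 \cdot 31 \cdot 22 \cdot \frac{1}{219} = 22599 \cdot 22 \cdot \frac{1}{219} = 497178 \cdot \frac{1}{219} = \frac{165726}{73}$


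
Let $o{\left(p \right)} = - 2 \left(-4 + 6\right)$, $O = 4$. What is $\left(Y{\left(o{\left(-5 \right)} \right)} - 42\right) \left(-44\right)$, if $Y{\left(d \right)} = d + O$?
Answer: $1848$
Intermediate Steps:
$o{\left(p \right)} = -4$ ($o{\left(p \right)} = \left(-2\right) 2 = -4$)
$Y{\left(d \right)} = 4 + d$ ($Y{\left(d \right)} = d + 4 = 4 + d$)
$\left(Y{\left(o{\left(-5 \right)} \right)} - 42\right) \left(-44\right) = \left(\left(4 - 4\right) - 42\right) \left(-44\right) = \left(0 - 42\right) \left(-44\right) = \left(-42\right) \left(-44\right) = 1848$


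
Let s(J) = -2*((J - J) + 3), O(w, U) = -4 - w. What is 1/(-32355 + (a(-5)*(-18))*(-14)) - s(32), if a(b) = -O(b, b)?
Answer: 195641/32607 ≈ 6.0000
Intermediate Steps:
a(b) = 4 + b (a(b) = -(-4 - b) = 4 + b)
s(J) = -6 (s(J) = -2*(0 + 3) = -2*3 = -6)
1/(-32355 + (a(-5)*(-18))*(-14)) - s(32) = 1/(-32355 + ((4 - 5)*(-18))*(-14)) - 1*(-6) = 1/(-32355 - 1*(-18)*(-14)) + 6 = 1/(-32355 + 18*(-14)) + 6 = 1/(-32355 - 252) + 6 = 1/(-32607) + 6 = -1/32607 + 6 = 195641/32607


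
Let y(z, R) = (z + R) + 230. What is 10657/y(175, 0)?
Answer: 10657/405 ≈ 26.314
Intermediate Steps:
y(z, R) = 230 + R + z (y(z, R) = (R + z) + 230 = 230 + R + z)
10657/y(175, 0) = 10657/(230 + 0 + 175) = 10657/405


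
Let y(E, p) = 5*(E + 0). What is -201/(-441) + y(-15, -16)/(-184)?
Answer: 23353/27048 ≈ 0.86339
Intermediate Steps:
y(E, p) = 5*E
-201/(-441) + y(-15, -16)/(-184) = -201/(-441) + (5*(-15))/(-184) = -201*(-1/441) - 75*(-1/184) = 67/147 + 75/184 = 23353/27048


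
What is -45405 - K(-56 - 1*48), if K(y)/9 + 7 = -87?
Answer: -44559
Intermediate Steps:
K(y) = -846 (K(y) = -63 + 9*(-87) = -63 - 783 = -846)
-45405 - K(-56 - 1*48) = -45405 - 1*(-846) = -45405 + 846 = -44559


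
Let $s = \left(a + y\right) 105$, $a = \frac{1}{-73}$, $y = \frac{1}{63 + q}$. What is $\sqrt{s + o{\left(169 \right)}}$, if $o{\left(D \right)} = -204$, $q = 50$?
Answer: $\frac{6 i \sqrt{386556389}}{8249} \approx 14.301 i$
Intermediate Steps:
$y = \frac{1}{113}$ ($y = \frac{1}{63 + 50} = \frac{1}{113} \approx 0.0088496$)
$a = - \frac{1}{73} \approx -0.013699$
$s = - \frac{4200}{8249}$ ($s = \left(- \frac{1}{73} + \frac{1}{113}\right) 105 = \left(- \frac{40}{8249}\right) 105 = - \frac{4200}{8249} \approx -0.50915$)
$\sqrt{s + o{\left(169 \right)}} = \sqrt{- \frac{4200}{8249} - 204} = \sqrt{- \frac{1686996}{8249}} = \frac{6 i \sqrt{386556389}}{8249}$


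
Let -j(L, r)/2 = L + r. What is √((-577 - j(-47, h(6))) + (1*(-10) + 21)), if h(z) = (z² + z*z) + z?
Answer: 6*I*√14 ≈ 22.45*I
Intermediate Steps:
h(z) = z + 2*z² (h(z) = (z² + z²) + z = 2*z² + z = z + 2*z²)
j(L, r) = -2*L - 2*r (j(L, r) = -2*(L + r) = -2*L - 2*r)
√((-577 - j(-47, h(6))) + (1*(-10) + 21)) = √((-577 - (-2*(-47) - 12*(1 + 2*6))) + (1*(-10) + 21)) = √((-577 - (94 - 12*(1 + 12))) + (-10 + 21)) = √((-577 - (94 - 12*13)) + 11) = √((-577 - (94 - 2*78)) + 11) = √((-577 - (94 - 156)) + 11) = √((-577 - 1*(-62)) + 11) = √((-577 + 62) + 11) = √(-515 + 11) = √(-504) = 6*I*√14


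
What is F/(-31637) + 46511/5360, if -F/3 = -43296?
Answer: 775268827/169574320 ≈ 4.5719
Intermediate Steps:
F = 129888 (F = -3*(-43296) = 129888)
F/(-31637) + 46511/5360 = 129888/(-31637) + 46511/5360 = 129888*(-1/31637) + 46511*(1/5360) = -129888/31637 + 46511/5360 = 775268827/169574320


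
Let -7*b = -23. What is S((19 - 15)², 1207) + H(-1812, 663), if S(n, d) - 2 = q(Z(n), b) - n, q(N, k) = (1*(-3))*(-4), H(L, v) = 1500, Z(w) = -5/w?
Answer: 1498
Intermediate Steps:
b = 23/7 (b = -⅐*(-23) = 23/7 ≈ 3.2857)
q(N, k) = 12 (q(N, k) = -3*(-4) = 12)
S(n, d) = 14 - n (S(n, d) = 2 + (12 - n) = 14 - n)
S((19 - 15)², 1207) + H(-1812, 663) = (14 - (19 - 15)²) + 1500 = (14 - 1*4²) + 1500 = (14 - 1*16) + 1500 = (14 - 16) + 1500 = -2 + 1500 = 1498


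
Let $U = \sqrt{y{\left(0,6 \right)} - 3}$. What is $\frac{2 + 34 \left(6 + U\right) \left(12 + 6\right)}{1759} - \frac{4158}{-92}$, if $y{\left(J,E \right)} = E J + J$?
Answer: $\frac{3825965}{80914} + \frac{612 i \sqrt{3}}{1759} \approx 47.284 + 0.60262 i$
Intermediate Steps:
$y{\left(J,E \right)} = J + E J$
$U = i \sqrt{3}$ ($U = \sqrt{0 \left(1 + 6\right) - 3} = \sqrt{0 \cdot 7 - 3} = \sqrt{0 - 3} = \sqrt{-3} = i \sqrt{3} \approx 1.732 i$)
$\frac{2 + 34 \left(6 + U\right) \left(12 + 6\right)}{1759} - \frac{4158}{-92} = \frac{2 + 34 \left(6 + i \sqrt{3}\right) \left(12 + 6\right)}{1759} - \frac{4158}{-92} = \left(2 + 34 \left(6 + i \sqrt{3}\right) 18\right) \frac{1}{1759} - - \frac{2079}{46} = \left(2 + 34 \left(108 + 18 i \sqrt{3}\right)\right) \frac{1}{1759} + \frac{2079}{46} = \left(2 + \left(3672 + 612 i \sqrt{3}\right)\right) \frac{1}{1759} + \frac{2079}{46} = \left(3674 + 612 i \sqrt{3}\right) \frac{1}{1759} + \frac{2079}{46} = \left(\frac{3674}{1759} + \frac{612 i \sqrt{3}}{1759}\right) + \frac{2079}{46} = \frac{3825965}{80914} + \frac{612 i \sqrt{3}}{1759}$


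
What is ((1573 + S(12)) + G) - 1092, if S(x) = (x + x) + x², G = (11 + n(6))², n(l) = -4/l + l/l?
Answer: 6997/9 ≈ 777.44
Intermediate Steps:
n(l) = 1 - 4/l (n(l) = -4/l + 1 = 1 - 4/l)
G = 1156/9 (G = (11 + (-4 + 6)/6)² = (11 + (⅙)*2)² = (11 + ⅓)² = (34/3)² = 1156/9 ≈ 128.44)
S(x) = x² + 2*x (S(x) = 2*x + x² = x² + 2*x)
((1573 + S(12)) + G) - 1092 = ((1573 + 12*(2 + 12)) + 1156/9) - 1092 = ((1573 + 12*14) + 1156/9) - 1092 = ((1573 + 168) + 1156/9) - 1092 = (1741 + 1156/9) - 1092 = 16825/9 - 1092 = 6997/9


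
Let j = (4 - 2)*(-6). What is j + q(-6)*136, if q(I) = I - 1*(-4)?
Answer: -284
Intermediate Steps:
q(I) = 4 + I (q(I) = I + 4 = 4 + I)
j = -12 (j = 2*(-6) = -12)
j + q(-6)*136 = -12 + (4 - 6)*136 = -12 - 2*136 = -12 - 272 = -284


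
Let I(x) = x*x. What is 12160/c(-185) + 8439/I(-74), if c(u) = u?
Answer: -351497/5476 ≈ -64.189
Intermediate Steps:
I(x) = x²
12160/c(-185) + 8439/I(-74) = 12160/(-185) + 8439/((-74)²) = 12160*(-1/185) + 8439/5476 = -2432/37 + 8439*(1/5476) = -2432/37 + 8439/5476 = -351497/5476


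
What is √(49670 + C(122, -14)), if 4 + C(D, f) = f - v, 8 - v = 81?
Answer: 15*√221 ≈ 222.99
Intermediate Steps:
v = -73 (v = 8 - 1*81 = 8 - 81 = -73)
C(D, f) = 69 + f (C(D, f) = -4 + (f - 1*(-73)) = -4 + (f + 73) = -4 + (73 + f) = 69 + f)
√(49670 + C(122, -14)) = √(49670 + (69 - 14)) = √(49670 + 55) = √49725 = 15*√221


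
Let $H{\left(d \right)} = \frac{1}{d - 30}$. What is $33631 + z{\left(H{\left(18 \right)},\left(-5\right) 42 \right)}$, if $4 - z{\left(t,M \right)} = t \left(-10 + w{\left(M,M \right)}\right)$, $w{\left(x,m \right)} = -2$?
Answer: $33634$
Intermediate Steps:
$H{\left(d \right)} = \frac{1}{-30 + d}$
$z{\left(t,M \right)} = 4 + 12 t$ ($z{\left(t,M \right)} = 4 - t \left(-10 - 2\right) = 4 - t \left(-12\right) = 4 - - 12 t = 4 + 12 t$)
$33631 + z{\left(H{\left(18 \right)},\left(-5\right) 42 \right)} = 33631 + \left(4 + \frac{12}{-30 + 18}\right) = 33631 + \left(4 + \frac{12}{-12}\right) = 33631 + \left(4 + 12 \left(- \frac{1}{12}\right)\right) = 33631 + \left(4 - 1\right) = 33631 + 3 = 33634$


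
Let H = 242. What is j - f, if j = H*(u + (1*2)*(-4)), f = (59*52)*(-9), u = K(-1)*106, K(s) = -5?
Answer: -102584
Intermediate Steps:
u = -530 (u = -5*106 = -530)
f = -27612 (f = 3068*(-9) = -27612)
j = -130196 (j = 242*(-530 + (1*2)*(-4)) = 242*(-530 + 2*(-4)) = 242*(-530 - 8) = 242*(-538) = -130196)
j - f = -130196 - 1*(-27612) = -130196 + 27612 = -102584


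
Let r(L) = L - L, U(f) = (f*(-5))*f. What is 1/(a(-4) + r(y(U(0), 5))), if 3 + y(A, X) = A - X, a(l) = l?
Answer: -¼ ≈ -0.25000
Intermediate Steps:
U(f) = -5*f² (U(f) = (-5*f)*f = -5*f²)
y(A, X) = -3 + A - X (y(A, X) = -3 + (A - X) = -3 + A - X)
r(L) = 0
1/(a(-4) + r(y(U(0), 5))) = 1/(-4 + 0) = 1/(-4) = -¼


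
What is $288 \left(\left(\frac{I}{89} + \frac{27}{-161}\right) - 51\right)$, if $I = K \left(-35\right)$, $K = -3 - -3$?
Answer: $- \frac{2372544}{161} \approx -14736.0$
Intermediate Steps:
$K = 0$ ($K = -3 + 3 = 0$)
$I = 0$ ($I = 0 \left(-35\right) = 0$)
$288 \left(\left(\frac{I}{89} + \frac{27}{-161}\right) - 51\right) = 288 \left(\left(\frac{0}{89} + \frac{27}{-161}\right) - 51\right) = 288 \left(\left(0 \cdot \frac{1}{89} + 27 \left(- \frac{1}{161}\right)\right) - 51\right) = 288 \left(\left(0 - \frac{27}{161}\right) - 51\right) = 288 \left(- \frac{27}{161} - 51\right) = 288 \left(- \frac{8238}{161}\right) = - \frac{2372544}{161}$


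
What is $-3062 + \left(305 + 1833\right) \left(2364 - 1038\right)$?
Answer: $2831926$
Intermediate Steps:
$-3062 + \left(305 + 1833\right) \left(2364 - 1038\right) = -3062 + 2138 \cdot 1326 = -3062 + 2834988 = 2831926$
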